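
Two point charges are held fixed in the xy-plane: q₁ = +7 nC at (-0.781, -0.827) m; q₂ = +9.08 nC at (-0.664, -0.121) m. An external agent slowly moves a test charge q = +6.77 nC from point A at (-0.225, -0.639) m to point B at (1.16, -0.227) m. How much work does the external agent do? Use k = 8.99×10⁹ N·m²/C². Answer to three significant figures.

-1.03×10⁻⁶ J

For quasistatic motion the external work equals the change in potential energy: W_ext = qΔV = q(V_B − V_A).
At A: distances to the source charges are 0.587 m, 0.679 m; V_A = Σ kqᵢ/rᵢ = 227 V.
At B: distances to the source charges are 2.03 m, 1.83 m; V_B = Σ kqᵢ/rᵢ = 75.7 V.
ΔV = V_B − V_A = -152 V.
W_ext = qΔV = (6.77×10⁻⁹ C)(-152 V) = -1.03×10⁻⁶ J.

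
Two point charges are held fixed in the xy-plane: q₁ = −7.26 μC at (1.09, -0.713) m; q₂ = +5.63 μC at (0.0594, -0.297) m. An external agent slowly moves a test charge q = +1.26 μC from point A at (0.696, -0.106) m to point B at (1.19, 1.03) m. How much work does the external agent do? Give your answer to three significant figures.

For quasistatic motion the external work equals the change in potential energy: W_ext = qΔV = q(V_B − V_A).
At A: distances to the source charges are 0.724 m, 0.665 m; V_A = Σ kqᵢ/rᵢ = -1.40×10⁴ V.
At B: distances to the source charges are 1.75 m, 1.74 m; V_B = Σ kqᵢ/rᵢ = -8350 V.
ΔV = V_B − V_A = 5690 V.
W_ext = qΔV = (1.26×10⁻⁶ C)(5690 V) = 7.17×10⁻³ J.

7.17×10⁻³ J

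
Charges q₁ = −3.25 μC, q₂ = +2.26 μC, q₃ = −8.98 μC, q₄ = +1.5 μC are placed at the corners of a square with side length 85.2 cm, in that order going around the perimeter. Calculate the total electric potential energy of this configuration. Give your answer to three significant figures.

The assembly work is the sum of pairwise potential energies, U = Σ_{i<j} kqᵢqⱼ/rᵢⱼ.
The four side pairs have separation 0.852 m and the two diagonal pairs 1.20 m.
Summing all 6 pair terms gives U = -0.242 J.

-0.242 J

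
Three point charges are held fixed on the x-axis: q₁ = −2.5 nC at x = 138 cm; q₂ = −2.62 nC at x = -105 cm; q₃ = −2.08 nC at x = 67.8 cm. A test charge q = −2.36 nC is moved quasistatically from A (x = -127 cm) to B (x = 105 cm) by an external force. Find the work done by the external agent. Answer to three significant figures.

1.05×10⁻⁸ J

For quasistatic motion the external work equals the change in potential energy: W_ext = qΔV = q(V_B − V_A).
At A: distances to the source charges are 2.65 m, 0.220 m, 1.95 m; V_A = Σ kqᵢ/rᵢ = -125 V.
At B: distances to the source charges are 0.330 m, 2.10 m, 0.372 m; V_B = Σ kqᵢ/rᵢ = -130 V.
ΔV = V_B − V_A = -4.45 V.
W_ext = qΔV = (-2.36×10⁻⁹ C)(-4.45 V) = 1.05×10⁻⁸ J.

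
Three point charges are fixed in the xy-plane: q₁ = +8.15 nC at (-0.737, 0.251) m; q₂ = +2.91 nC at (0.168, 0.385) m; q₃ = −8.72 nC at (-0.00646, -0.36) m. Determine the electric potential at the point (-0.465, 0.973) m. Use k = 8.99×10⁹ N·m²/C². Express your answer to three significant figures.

The total potential is the scalar sum of each charge's contribution, V = Σ kqᵢ/rᵢ.
Distances from the field point to each charge: r₁ = 0.772 m, r₂ = 0.864 m, r₃ = 1.41 m.
V = k[(8.15×10⁻⁹)/(0.772) + (2.91×10⁻⁹)/(0.864) + (-8.72×10⁻⁹)/(1.41)] = 69.6 V.

69.6 V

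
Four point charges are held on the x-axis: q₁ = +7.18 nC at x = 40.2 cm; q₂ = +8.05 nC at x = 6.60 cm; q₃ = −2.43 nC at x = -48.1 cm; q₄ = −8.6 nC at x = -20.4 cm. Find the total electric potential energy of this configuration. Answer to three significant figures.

-1.50×10⁻⁶ J

The assembly work is the sum of pairwise potential energies, U = Σ_{i<j} kqᵢqⱼ/rᵢⱼ.
Pair separations: r₁₂ = 0.336 m, r₁₃ = 0.883 m, r₁₄ = 0.606 m, r₂₃ = 0.547 m, r₂₄ = 0.270 m, r₃₄ = 0.277 m.
Summing all 6 pair terms gives U = -1.50×10⁻⁶ J.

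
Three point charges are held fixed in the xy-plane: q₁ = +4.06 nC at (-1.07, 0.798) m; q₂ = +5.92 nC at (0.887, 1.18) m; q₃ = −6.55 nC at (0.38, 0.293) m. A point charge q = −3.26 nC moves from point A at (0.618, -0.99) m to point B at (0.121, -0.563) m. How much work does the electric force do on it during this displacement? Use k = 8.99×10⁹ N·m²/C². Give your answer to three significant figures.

-3.84×10⁻⁸ J

The work done by the electric force is W_field = −ΔU = −q(V_B − V_A) = q(V_A − V_B).
At A: distances to the source charges are 2.46 m, 2.19 m, 1.30 m; V_A = Σ kqᵢ/rᵢ = -5.94 V.
At B: distances to the source charges are 1.81 m, 1.90 m, 0.894 m; V_B = Σ kqᵢ/rᵢ = -17.7 V.
ΔV = V_B − V_A = -11.8 V.
W_field = −qΔV = −(-3.26×10⁻⁹ C)(-11.8 V) = -3.84×10⁻⁸ J.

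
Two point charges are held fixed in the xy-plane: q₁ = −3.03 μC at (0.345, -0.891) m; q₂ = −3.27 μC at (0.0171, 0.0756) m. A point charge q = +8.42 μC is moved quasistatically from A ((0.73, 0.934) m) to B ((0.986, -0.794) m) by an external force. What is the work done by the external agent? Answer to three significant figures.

For quasistatic motion the external work equals the change in potential energy: W_ext = qΔV = q(V_B − V_A).
At A: distances to the source charges are 1.87 m, 1.12 m; V_A = Σ kqᵢ/rᵢ = -4.10×10⁴ V.
At B: distances to the source charges are 0.648 m, 1.30 m; V_B = Σ kqᵢ/rᵢ = -6.46×10⁴ V.
ΔV = V_B − V_A = -2.36×10⁴ V.
W_ext = qΔV = (8.42×10⁻⁶ C)(-2.36×10⁴ V) = -0.199 J.

-0.199 J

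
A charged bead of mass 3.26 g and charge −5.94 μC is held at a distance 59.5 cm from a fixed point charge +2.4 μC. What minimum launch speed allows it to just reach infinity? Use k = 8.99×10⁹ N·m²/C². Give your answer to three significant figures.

11.5 m/s

To just escape, total mechanical energy must reach zero at infinity: ½mv²_min + U = 0, so ½mv²_min = −U = |kQq|/r.
|U| = |kQq|/r = (8.99×10⁹ N·m²/C²)(2.40×10⁻⁶)(5.94×10⁻⁶)/(0.595) = 0.215 J.
v_min = √(2|U|/m) = √(2·0.215/3.26×10⁻³) = 11.5 m/s.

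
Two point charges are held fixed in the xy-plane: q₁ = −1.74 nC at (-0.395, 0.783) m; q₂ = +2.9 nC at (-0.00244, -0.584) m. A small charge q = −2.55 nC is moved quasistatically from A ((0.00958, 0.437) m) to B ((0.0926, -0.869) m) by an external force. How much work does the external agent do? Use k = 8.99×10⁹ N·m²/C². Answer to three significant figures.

-2.08×10⁻⁷ J

For quasistatic motion the external work equals the change in potential energy: W_ext = qΔV = q(V_B − V_A).
At A: distances to the source charges are 0.532 m, 1.02 m; V_A = Σ kqᵢ/rᵢ = -3.85 V.
At B: distances to the source charges are 1.72 m, 0.300 m; V_B = Σ kqᵢ/rᵢ = 77.7 V.
ΔV = V_B − V_A = 81.5 V.
W_ext = qΔV = (-2.55×10⁻⁹ C)(81.5 V) = -2.08×10⁻⁷ J.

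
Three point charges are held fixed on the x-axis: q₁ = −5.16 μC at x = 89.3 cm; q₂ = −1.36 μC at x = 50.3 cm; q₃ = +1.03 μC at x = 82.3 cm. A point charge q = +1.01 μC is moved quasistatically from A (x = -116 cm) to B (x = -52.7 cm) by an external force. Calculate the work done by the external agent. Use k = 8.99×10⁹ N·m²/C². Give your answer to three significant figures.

-0.0125 J

For quasistatic motion the external work equals the change in potential energy: W_ext = qΔV = q(V_B − V_A).
At A: distances to the source charges are 2.05 m, 1.66 m, 1.98 m; V_A = Σ kqᵢ/rᵢ = -2.53×10⁴ V.
At B: distances to the source charges are 1.42 m, 1.03 m, 1.35 m; V_B = Σ kqᵢ/rᵢ = -3.77×10⁴ V.
ΔV = V_B − V_A = -1.24×10⁴ V.
W_ext = qΔV = (1.01×10⁻⁶ C)(-1.24×10⁴ V) = -0.0125 J.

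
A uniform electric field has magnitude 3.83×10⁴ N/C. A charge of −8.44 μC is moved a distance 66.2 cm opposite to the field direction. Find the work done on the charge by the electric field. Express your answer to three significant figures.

0.214 J

The potential change for a displacement 66.2 cm opposite to the field direction is ΔV = +Ed = 2.54×10⁴ V.
W_field = −qΔV = 0.214 J.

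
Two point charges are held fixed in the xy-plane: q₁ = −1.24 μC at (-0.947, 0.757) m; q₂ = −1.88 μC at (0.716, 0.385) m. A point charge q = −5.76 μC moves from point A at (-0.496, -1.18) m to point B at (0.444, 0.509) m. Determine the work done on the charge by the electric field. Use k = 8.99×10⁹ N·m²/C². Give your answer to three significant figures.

The work done by the electric force is W_field = −ΔU = −q(V_B − V_A) = q(V_A − V_B).
At A: distances to the source charges are 1.99 m, 1.98 m; V_A = Σ kqᵢ/rᵢ = -1.41×10⁴ V.
At B: distances to the source charges are 1.41 m, 0.299 m; V_B = Σ kqᵢ/rᵢ = -6.44×10⁴ V.
ΔV = V_B − V_A = -5.03×10⁴ V.
W_field = −qΔV = −(-5.76×10⁻⁶ C)(-5.03×10⁴ V) = -0.290 J.

-0.290 J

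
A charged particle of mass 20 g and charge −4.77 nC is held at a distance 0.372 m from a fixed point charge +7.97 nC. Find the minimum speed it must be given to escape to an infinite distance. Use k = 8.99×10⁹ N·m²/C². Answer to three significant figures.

9.59×10⁻³ m/s

To just escape, total mechanical energy must reach zero at infinity: ½mv²_min + U = 0, so ½mv²_min = −U = |kQq|/r.
|U| = |kQq|/r = (8.99×10⁹ N·m²/C²)(7.97×10⁻⁹)(4.77×10⁻⁹)/(0.372) = 9.19×10⁻⁷ J.
v_min = √(2|U|/m) = √(2·9.19×10⁻⁷/0.0200) = 9.59×10⁻³ m/s.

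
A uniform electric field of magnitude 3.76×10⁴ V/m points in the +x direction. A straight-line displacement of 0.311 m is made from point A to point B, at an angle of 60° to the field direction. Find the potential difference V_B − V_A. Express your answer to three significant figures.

-5850 V

Only the component of displacement along E changes the potential: ΔV = −E·d·cosθ.
ΔV = −(3.76×10⁴ V/m)(0.311 m)cos60° = -5850 V.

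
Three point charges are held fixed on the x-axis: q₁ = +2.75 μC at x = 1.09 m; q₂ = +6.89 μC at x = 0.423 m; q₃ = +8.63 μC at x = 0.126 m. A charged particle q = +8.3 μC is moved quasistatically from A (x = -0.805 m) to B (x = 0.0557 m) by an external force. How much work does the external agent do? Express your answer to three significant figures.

For quasistatic motion the external work equals the change in potential energy: W_ext = qΔV = q(V_B − V_A).
At A: distances to the source charges are 1.90 m, 1.23 m, 0.931 m; V_A = Σ kqᵢ/rᵢ = 1.47×10⁵ V.
At B: distances to the source charges are 1.03 m, 0.367 m, 0.0703 m; V_B = Σ kqᵢ/rᵢ = 1.30×10⁶ V.
ΔV = V_B − V_A = 1.15×10⁶ V.
W_ext = qΔV = (8.30×10⁻⁶ C)(1.15×10⁶ V) = 9.54 J.

9.54 J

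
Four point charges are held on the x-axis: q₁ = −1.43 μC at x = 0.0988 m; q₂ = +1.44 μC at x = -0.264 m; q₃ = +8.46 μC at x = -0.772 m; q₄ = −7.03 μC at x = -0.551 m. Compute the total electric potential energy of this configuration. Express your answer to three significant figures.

The assembly work is the sum of pairwise potential energies, U = Σ_{i<j} kqᵢqⱼ/rᵢⱼ.
Pair separations: r₁₂ = 0.363 m, r₁₃ = 0.871 m, r₁₄ = 0.650 m, r₂₃ = 0.508 m, r₂₄ = 0.287 m, r₃₄ = 0.221 m.
Summing all 6 pair terms gives U = -2.56 J.

-2.56 J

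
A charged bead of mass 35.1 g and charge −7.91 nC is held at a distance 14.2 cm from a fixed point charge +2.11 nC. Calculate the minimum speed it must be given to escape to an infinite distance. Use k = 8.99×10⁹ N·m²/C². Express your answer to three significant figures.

7.76×10⁻³ m/s

To just escape, total mechanical energy must reach zero at infinity: ½mv²_min + U = 0, so ½mv²_min = −U = |kQq|/r.
|U| = |kQq|/r = (8.99×10⁹ N·m²/C²)(2.11×10⁻⁹)(7.91×10⁻⁹)/(0.142) = 1.06×10⁻⁶ J.
v_min = √(2|U|/m) = √(2·1.06×10⁻⁶/0.0351) = 7.76×10⁻³ m/s.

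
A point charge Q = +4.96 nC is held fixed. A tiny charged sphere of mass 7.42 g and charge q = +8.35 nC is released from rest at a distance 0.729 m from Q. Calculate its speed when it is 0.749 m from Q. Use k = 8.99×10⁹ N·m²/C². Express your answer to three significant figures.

1.92×10⁻³ m/s

Only the electrostatic force acts, so mechanical energy is conserved: ½mv² = U₁ − U₂ = kQq(1/r₁ − 1/r₂).
U₁ − U₂ = (8.99×10⁹ N·m²/C²)(4.96×10⁻⁹ C)(8.35×10⁻⁹ C)(1/0.729 − 1/0.749) = 1.36×10⁻⁸ J.
v = √(2·1.36×10⁻⁸/7.42×10⁻³) = 1.92×10⁻³ m/s.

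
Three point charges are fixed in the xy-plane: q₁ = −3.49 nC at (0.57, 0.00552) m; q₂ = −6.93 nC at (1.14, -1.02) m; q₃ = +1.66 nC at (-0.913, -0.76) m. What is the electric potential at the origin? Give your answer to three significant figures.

The total potential is the scalar sum of each charge's contribution, V = Σ kqᵢ/rᵢ.
Distances from the field point to each charge: r₁ = 0.570 m, r₂ = 1.53 m, r₃ = 1.19 m.
V = k[(-3.49×10⁻⁹)/(0.570) + (-6.93×10⁻⁹)/(1.53) + (1.66×10⁻⁹)/(1.19)] = -83.2 V.

-83.2 V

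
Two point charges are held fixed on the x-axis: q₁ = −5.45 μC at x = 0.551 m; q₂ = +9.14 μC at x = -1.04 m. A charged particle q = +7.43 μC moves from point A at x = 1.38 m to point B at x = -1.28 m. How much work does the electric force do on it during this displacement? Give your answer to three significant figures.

The work done by the electric force is W_field = −ΔU = −q(V_B − V_A) = q(V_A − V_B).
At A: distances to the source charges are 0.829 m, 2.42 m; V_A = Σ kqᵢ/rᵢ = -2.51×10⁴ V.
At B: distances to the source charges are 1.83 m, 0.240 m; V_B = Σ kqᵢ/rᵢ = 3.16×10⁵ V.
ΔV = V_B − V_A = 3.41×10⁵ V.
W_field = −qΔV = −(7.43×10⁻⁶ C)(3.41×10⁵ V) = -2.53 J.

-2.53 J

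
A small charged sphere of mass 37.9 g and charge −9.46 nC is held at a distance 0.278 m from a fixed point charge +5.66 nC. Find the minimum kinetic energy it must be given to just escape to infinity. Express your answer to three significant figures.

To just escape, total mechanical energy must reach zero at infinity: ½mv²_min + U = 0, so ½mv²_min = −U = |kQq|/r.
|U| = |kQq|/r = (8.99×10⁹ N·m²/C²)(5.66×10⁻⁹)(9.46×10⁻⁹)/(0.278) = 1.73×10⁻⁶ J.

1.73×10⁻⁶ J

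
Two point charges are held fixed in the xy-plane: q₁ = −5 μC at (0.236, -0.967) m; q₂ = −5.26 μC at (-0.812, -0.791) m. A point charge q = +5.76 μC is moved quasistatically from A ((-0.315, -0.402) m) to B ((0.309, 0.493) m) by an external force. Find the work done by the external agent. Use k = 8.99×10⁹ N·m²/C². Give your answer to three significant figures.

For quasistatic motion the external work equals the change in potential energy: W_ext = qΔV = q(V_B − V_A).
At A: distances to the source charges are 0.789 m, 0.631 m; V_A = Σ kqᵢ/rᵢ = -1.32×10⁵ V.
At B: distances to the source charges are 1.46 m, 1.70 m; V_B = Σ kqᵢ/rᵢ = -5.85×10⁴ V.
ΔV = V_B − V_A = 7.34×10⁴ V.
W_ext = qΔV = (5.76×10⁻⁶ C)(7.34×10⁴ V) = 0.423 J.

0.423 J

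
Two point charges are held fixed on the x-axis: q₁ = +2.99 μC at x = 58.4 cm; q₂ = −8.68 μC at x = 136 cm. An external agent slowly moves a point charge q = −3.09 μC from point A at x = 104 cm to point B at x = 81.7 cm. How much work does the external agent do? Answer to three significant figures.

-0.484 J

For quasistatic motion the external work equals the change in potential energy: W_ext = qΔV = q(V_B − V_A).
At A: distances to the source charges are 0.456 m, 0.320 m; V_A = Σ kqᵢ/rᵢ = -1.85×10⁵ V.
At B: distances to the source charges are 0.233 m, 0.543 m; V_B = Σ kqᵢ/rᵢ = -2.83×10⁴ V.
ΔV = V_B − V_A = 1.57×10⁵ V.
W_ext = qΔV = (-3.09×10⁻⁶ C)(1.57×10⁵ V) = -0.484 J.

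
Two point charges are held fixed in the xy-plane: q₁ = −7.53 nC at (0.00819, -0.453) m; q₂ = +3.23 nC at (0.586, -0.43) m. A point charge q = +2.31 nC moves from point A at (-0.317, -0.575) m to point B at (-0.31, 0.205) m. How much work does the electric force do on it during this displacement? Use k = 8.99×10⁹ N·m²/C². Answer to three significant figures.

-2.24×10⁻⁷ J

The work done by the electric force is W_field = −ΔU = −q(V_B − V_A) = q(V_A − V_B).
At A: distances to the source charges are 0.347 m, 0.915 m; V_A = Σ kqᵢ/rᵢ = -163 V.
At B: distances to the source charges are 0.731 m, 1.10 m; V_B = Σ kqᵢ/rᵢ = -66.2 V.
ΔV = V_B − V_A = 97.0 V.
W_field = −qΔV = −(2.31×10⁻⁹ C)(97.0 V) = -2.24×10⁻⁷ J.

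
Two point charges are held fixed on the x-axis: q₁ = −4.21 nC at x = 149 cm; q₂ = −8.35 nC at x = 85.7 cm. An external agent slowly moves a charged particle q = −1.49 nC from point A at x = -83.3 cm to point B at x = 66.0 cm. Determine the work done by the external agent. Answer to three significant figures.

5.45×10⁻⁷ J

For quasistatic motion the external work equals the change in potential energy: W_ext = qΔV = q(V_B − V_A).
At A: distances to the source charges are 2.32 m, 1.69 m; V_A = Σ kqᵢ/rᵢ = -60.7 V.
At B: distances to the source charges are 0.830 m, 0.197 m; V_B = Σ kqᵢ/rᵢ = -427 V.
ΔV = V_B − V_A = -366 V.
W_ext = qΔV = (-1.49×10⁻⁹ C)(-366 V) = 5.45×10⁻⁷ J.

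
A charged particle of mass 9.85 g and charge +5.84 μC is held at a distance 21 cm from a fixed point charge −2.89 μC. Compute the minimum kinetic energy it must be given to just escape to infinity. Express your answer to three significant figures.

To just escape, total mechanical energy must reach zero at infinity: ½mv²_min + U = 0, so ½mv²_min = −U = |kQq|/r.
|U| = |kQq|/r = (8.99×10⁹ N·m²/C²)(2.89×10⁻⁶)(5.84×10⁻⁶)/(0.210) = 0.723 J.

0.723 J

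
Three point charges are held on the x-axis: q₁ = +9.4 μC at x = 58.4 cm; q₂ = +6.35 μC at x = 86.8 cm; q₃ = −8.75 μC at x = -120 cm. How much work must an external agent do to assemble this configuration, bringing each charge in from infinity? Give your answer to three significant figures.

1.23 J

The work to assemble the configuration equals its total potential energy, U = Σ kqᵢqⱼ/rᵢⱼ over all pairs.
Pair separations: r₁₂ = 0.284 m, r₁₃ = 1.78 m, r₂₃ = 2.07 m.
U = (1.89) + (-0.414) + (-0.242) = 1.23 J.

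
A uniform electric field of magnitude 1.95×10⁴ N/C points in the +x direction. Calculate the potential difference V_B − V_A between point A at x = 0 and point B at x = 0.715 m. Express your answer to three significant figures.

In a uniform field, potential decreases in the direction of E: V_B − V_A = −E·Δx.
V_B − V_A = −(1.95×10⁴ V/m)(0.715 m) = -1.39×10⁴ V.

-1.39×10⁴ V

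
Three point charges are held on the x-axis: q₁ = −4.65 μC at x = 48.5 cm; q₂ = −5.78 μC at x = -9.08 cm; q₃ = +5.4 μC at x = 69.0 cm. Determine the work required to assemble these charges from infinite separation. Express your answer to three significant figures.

The work to assemble the configuration equals its total potential energy, U = Σ kqᵢqⱼ/rᵢⱼ over all pairs.
Pair separations: r₁₂ = 0.576 m, r₁₃ = 0.205 m, r₂₃ = 0.781 m.
U = (0.420) + (-1.10) + (-0.359) = -1.04 J.

-1.04 J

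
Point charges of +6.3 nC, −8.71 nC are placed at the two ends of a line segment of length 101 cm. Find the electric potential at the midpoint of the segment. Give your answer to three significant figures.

-42.9 V

Electric potential is a scalar, so the contributions from each charge add algebraically: V = Σ kqᵢ/rᵢ.
Each charge is 0.505 m from the midpoint.
V = k[(6.30×10⁻⁹)/(0.505) + (-8.71×10⁻⁹)/(0.505)] = -42.9 V.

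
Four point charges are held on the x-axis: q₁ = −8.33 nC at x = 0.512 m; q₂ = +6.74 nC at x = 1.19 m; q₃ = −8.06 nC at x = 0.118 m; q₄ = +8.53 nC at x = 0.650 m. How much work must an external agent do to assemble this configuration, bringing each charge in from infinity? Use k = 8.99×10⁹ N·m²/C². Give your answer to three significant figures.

-4.50×10⁻⁶ J

The work to assemble the configuration equals its total potential energy, U = Σ kqᵢqⱼ/rᵢⱼ over all pairs.
Pair separations: r₁₂ = 0.678 m, r₁₃ = 0.394 m, r₁₄ = 0.138 m, r₂₃ = 1.07 m, r₂₄ = 0.540 m, r₃₄ = 0.532 m.
Summing all 6 pair terms gives U = -4.50×10⁻⁶ J.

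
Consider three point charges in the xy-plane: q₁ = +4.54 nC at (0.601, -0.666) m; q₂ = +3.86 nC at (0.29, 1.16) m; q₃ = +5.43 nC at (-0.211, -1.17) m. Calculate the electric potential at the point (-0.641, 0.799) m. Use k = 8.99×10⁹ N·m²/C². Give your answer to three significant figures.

Electric potential is a scalar, so the contributions from each charge add algebraically: V = Σ kqᵢ/rᵢ.
Distances from the field point to each charge: r₁ = 1.92 m, r₂ = 0.999 m, r₃ = 2.02 m.
V = k[(4.54×10⁻⁹)/(1.92) + (3.86×10⁻⁹)/(0.999) + (5.43×10⁻⁹)/(2.02)] = 80.2 V.

80.2 V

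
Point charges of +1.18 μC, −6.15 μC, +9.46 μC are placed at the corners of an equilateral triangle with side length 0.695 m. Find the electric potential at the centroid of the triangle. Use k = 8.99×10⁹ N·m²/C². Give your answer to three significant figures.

1.01×10⁵ V

Electric potential is a scalar, so the contributions from each charge add algebraically: V = Σ kqᵢ/rᵢ.
The distance from each vertex to the centroid is a/√3 = 0.401 m.
V = k[(1.18×10⁻⁶)/(0.401) + (-6.15×10⁻⁶)/(0.401) + (9.46×10⁻⁶)/(0.401)] = 1.01×10⁵ V.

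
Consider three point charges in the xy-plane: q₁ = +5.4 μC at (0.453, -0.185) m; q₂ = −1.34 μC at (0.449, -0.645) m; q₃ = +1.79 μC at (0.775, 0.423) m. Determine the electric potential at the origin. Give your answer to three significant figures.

1.02×10⁵ V

Electric potential is a scalar, so the contributions from each charge add algebraically: V = Σ kqᵢ/rᵢ.
Distances from the field point to each charge: r₁ = 0.489 m, r₂ = 0.786 m, r₃ = 0.883 m.
V = k[(5.40×10⁻⁶)/(0.489) + (-1.34×10⁻⁶)/(0.786) + (1.79×10⁻⁶)/(0.883)] = 1.02×10⁵ V.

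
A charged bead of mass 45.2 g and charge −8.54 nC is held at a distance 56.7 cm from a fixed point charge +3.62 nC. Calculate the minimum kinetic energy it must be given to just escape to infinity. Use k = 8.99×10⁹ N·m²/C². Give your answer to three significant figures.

4.90×10⁻⁷ J

To just escape, total mechanical energy must reach zero at infinity: ½mv²_min + U = 0, so ½mv²_min = −U = |kQq|/r.
|U| = |kQq|/r = (8.99×10⁹ N·m²/C²)(3.62×10⁻⁹)(8.54×10⁻⁹)/(0.567) = 4.90×10⁻⁷ J.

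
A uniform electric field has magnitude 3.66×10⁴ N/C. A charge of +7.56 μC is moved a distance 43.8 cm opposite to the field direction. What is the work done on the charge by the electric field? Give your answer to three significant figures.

The potential change for a displacement 43.8 cm opposite to the field direction is ΔV = +Ed = 1.60×10⁴ V.
W_field = −qΔV = -0.121 J.

-0.121 J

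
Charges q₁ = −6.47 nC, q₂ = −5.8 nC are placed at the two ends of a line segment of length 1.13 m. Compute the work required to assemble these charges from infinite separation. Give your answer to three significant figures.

2.99×10⁻⁷ J

The work to assemble the configuration equals its total potential energy, U = Σ kqᵢqⱼ/rᵢⱼ over all pairs.
The separation is r = 1.13 m.
U = (2.99×10⁻⁷) = 2.99×10⁻⁷ J.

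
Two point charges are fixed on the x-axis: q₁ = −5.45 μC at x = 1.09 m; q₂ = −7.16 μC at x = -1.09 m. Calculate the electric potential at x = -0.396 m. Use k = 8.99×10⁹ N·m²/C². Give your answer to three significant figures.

-1.26×10⁵ V

Electric potential is a scalar, so the contributions from each charge add algebraically: V = Σ kqᵢ/rᵢ.
Distances from the field point to each charge: r₁ = 1.49 m, r₂ = 0.694 m.
V = k[(-5.45×10⁻⁶)/(1.49) + (-7.16×10⁻⁶)/(0.694)] = -1.26×10⁵ V.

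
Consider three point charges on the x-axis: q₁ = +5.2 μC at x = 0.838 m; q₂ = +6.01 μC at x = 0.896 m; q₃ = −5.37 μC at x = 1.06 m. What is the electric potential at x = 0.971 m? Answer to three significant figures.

5.29×10⁵ V

Electric potential is a scalar, so the contributions from each charge add algebraically: V = Σ kqᵢ/rᵢ.
Distances from the field point to each charge: r₁ = 0.133 m, r₂ = 0.0750 m, r₃ = 0.0890 m.
V = k[(5.20×10⁻⁶)/(0.133) + (6.01×10⁻⁶)/(0.0750) + (-5.37×10⁻⁶)/(0.0890)] = 5.29×10⁵ V.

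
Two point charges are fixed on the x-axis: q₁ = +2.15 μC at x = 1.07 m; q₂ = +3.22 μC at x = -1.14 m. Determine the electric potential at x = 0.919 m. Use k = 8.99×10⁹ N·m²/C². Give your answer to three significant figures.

1.42×10⁵ V

Electric potential is a scalar, so the contributions from each charge add algebraically: V = Σ kqᵢ/rᵢ.
Distances from the field point to each charge: r₁ = 0.151 m, r₂ = 2.06 m.
V = k[(2.15×10⁻⁶)/(0.151) + (3.22×10⁻⁶)/(2.06)] = 1.42×10⁵ V.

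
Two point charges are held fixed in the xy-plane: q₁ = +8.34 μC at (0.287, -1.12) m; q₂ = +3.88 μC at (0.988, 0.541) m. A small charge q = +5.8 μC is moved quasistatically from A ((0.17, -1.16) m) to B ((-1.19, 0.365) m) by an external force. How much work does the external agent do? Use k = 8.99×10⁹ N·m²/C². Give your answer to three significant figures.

-3.32 J

For quasistatic motion the external work equals the change in potential energy: W_ext = qΔV = q(V_B − V_A).
At A: distances to the source charges are 0.124 m, 1.89 m; V_A = Σ kqᵢ/rᵢ = 6.25×10⁵ V.
At B: distances to the source charges are 2.09 m, 2.19 m; V_B = Σ kqᵢ/rᵢ = 5.18×10⁴ V.
ΔV = V_B − V_A = -5.73×10⁵ V.
W_ext = qΔV = (5.80×10⁻⁶ C)(-5.73×10⁵ V) = -3.32 J.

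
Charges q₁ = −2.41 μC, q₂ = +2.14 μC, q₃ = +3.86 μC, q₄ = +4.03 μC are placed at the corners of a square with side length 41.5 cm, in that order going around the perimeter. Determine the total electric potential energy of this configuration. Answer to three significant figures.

0.183 J

The work to assemble the configuration equals its total potential energy, U = Σ kqᵢqⱼ/rᵢⱼ over all pairs.
The four side pairs have separation 0.415 m and the two diagonal pairs 0.587 m.
Summing all 6 pair terms gives U = 0.183 J.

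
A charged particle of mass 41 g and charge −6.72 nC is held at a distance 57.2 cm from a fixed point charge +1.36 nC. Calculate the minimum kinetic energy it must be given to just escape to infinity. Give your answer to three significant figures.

1.44×10⁻⁷ J

To just escape, total mechanical energy must reach zero at infinity: ½mv²_min + U = 0, so ½mv²_min = −U = |kQq|/r.
|U| = |kQq|/r = (8.99×10⁹ N·m²/C²)(1.36×10⁻⁹)(6.72×10⁻⁹)/(0.572) = 1.44×10⁻⁷ J.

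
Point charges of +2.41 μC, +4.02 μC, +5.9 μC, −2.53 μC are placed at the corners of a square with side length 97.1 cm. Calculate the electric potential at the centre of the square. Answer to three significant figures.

1.28×10⁵ V

Electric potential is a scalar, so the contributions from each charge add algebraically: V = Σ kqᵢ/rᵢ.
The distance from each corner to the centre is a√2/2 = 0.687 m.
V = k[(2.41×10⁻⁶)/(0.687) + (4.02×10⁻⁶)/(0.687) + (5.90×10⁻⁶)/(0.687) + (-2.53×10⁻⁶)/(0.687)] = 1.28×10⁵ V.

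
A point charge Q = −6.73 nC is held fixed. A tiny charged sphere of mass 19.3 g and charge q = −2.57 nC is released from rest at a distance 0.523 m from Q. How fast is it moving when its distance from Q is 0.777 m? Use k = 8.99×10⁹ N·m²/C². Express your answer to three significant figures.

Only the electrostatic force acts, so mechanical energy is conserved: ½mv² = U₁ − U₂ = kQq(1/r₁ − 1/r₂).
U₁ − U₂ = (8.99×10⁹ N·m²/C²)(-6.73×10⁻⁹ C)(-2.57×10⁻⁹ C)(1/0.523 − 1/0.777) = 9.72×10⁻⁸ J.
v = √(2·9.72×10⁻⁸/0.0193) = 3.17×10⁻³ m/s.

3.17×10⁻³ m/s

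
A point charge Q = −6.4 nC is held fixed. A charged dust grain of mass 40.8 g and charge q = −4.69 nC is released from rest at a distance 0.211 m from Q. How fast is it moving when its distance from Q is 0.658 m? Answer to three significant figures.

Only the electrostatic force acts, so mechanical energy is conserved: ½mv² = U₁ − U₂ = kQq(1/r₁ − 1/r₂).
U₁ − U₂ = (8.99×10⁹ N·m²/C²)(-6.40×10⁻⁹ C)(-4.69×10⁻⁹ C)(1/0.211 − 1/0.658) = 8.69×10⁻⁷ J.
v = √(2·8.69×10⁻⁷/0.0408) = 6.53×10⁻³ m/s.

6.53×10⁻³ m/s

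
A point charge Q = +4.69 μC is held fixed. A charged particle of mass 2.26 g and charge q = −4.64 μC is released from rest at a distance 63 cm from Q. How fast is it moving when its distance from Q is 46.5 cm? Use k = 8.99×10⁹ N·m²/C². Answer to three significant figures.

Only the electrostatic force acts, so mechanical energy is conserved: ½mv² = U₁ − U₂ = kQq(1/r₁ − 1/r₂).
U₁ − U₂ = (8.99×10⁹ N·m²/C²)(4.69×10⁻⁶ C)(-4.64×10⁻⁶ C)(1/0.630 − 1/0.465) = 0.110 J.
v = √(2·0.110/2.26×10⁻³) = 9.87 m/s.

9.87 m/s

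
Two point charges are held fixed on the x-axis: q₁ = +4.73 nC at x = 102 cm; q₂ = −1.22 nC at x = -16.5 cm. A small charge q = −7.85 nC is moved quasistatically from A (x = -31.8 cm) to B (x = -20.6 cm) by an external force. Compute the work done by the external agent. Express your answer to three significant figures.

1.51×10⁻⁶ J

For quasistatic motion the external work equals the change in potential energy: W_ext = qΔV = q(V_B − V_A).
At A: distances to the source charges are 1.34 m, 0.153 m; V_A = Σ kqᵢ/rᵢ = -39.9 V.
At B: distances to the source charges are 1.23 m, 0.0410 m; V_B = Σ kqᵢ/rᵢ = -233 V.
ΔV = V_B − V_A = -193 V.
W_ext = qΔV = (-7.85×10⁻⁹ C)(-193 V) = 1.51×10⁻⁶ J.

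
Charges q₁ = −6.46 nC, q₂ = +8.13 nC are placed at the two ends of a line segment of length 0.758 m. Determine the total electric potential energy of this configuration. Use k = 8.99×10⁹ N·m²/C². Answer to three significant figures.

-6.23×10⁻⁷ J

The assembly work is the sum of pairwise potential energies, U = Σ_{i<j} kqᵢqⱼ/rᵢⱼ.
The separation is r = 0.758 m.
U = (-6.23×10⁻⁷) = -6.23×10⁻⁷ J.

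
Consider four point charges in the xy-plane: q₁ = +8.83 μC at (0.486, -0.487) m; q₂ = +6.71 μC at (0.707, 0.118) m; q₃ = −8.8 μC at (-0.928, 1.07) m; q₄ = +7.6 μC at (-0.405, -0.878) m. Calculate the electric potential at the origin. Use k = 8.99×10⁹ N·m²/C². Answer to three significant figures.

2.14×10⁵ V

Electric potential is a scalar, so the contributions from each charge add algebraically: V = Σ kqᵢ/rᵢ.
Distances from the field point to each charge: r₁ = 0.688 m, r₂ = 0.717 m, r₃ = 1.42 m, r₄ = 0.967 m.
V = k[(8.83×10⁻⁶)/(0.688) + (6.71×10⁻⁶)/(0.717) + (-8.80×10⁻⁶)/(1.42) + (7.60×10⁻⁶)/(0.967)] = 2.14×10⁵ V.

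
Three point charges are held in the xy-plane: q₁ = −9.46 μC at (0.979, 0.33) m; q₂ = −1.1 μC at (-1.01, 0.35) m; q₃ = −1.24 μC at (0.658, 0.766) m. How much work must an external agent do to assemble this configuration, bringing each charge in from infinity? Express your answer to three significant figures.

The assembly work is the sum of pairwise potential energies, U = Σ_{i<j} kqᵢqⱼ/rᵢⱼ.
Pair separations: r₁₂ = 1.99 m, r₁₃ = 0.541 m, r₂₃ = 1.72 m.
U = (0.0470) + (0.195) + (7.13×10⁻³) = 0.249 J.

0.249 J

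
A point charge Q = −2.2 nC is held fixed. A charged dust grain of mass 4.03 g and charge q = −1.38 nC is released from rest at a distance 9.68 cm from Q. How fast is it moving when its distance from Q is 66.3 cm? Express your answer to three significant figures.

0.0109 m/s

Only the electrostatic force acts, so mechanical energy is conserved: ½mv² = U₁ − U₂ = kQq(1/r₁ − 1/r₂).
U₁ − U₂ = (8.99×10⁹ N·m²/C²)(-2.20×10⁻⁹ C)(-1.38×10⁻⁹ C)(1/0.0968 − 1/0.663) = 2.41×10⁻⁷ J.
v = √(2·2.41×10⁻⁷/4.03×10⁻³) = 0.0109 m/s.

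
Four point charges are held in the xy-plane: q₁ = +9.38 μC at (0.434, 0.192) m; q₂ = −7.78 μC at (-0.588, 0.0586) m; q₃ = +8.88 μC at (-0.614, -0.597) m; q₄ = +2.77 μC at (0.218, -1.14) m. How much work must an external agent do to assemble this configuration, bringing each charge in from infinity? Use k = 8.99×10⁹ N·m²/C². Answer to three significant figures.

-0.751 J

The work to assemble the configuration equals its total potential energy, U = Σ kqᵢqⱼ/rᵢⱼ over all pairs.
Pair separations: r₁₂ = 1.03 m, r₁₃ = 1.31 m, r₁₄ = 1.35 m, r₂₃ = 0.656 m, r₂₄ = 1.44 m, r₃₄ = 0.994 m.
Summing all 6 pair terms gives U = -0.751 J.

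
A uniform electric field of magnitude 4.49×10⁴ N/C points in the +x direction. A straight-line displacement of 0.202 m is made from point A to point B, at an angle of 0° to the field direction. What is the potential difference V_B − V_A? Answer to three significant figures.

-9070 V

Only the component of displacement along E changes the potential: ΔV = −E·d·cosθ.
ΔV = −(4.49×10⁴ V/m)(0.202 m)cos0° = -9070 V.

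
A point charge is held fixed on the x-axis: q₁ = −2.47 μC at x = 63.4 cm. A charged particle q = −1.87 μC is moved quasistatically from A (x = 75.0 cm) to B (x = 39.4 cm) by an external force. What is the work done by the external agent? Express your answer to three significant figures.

-0.185 J

For quasistatic motion the external work equals the change in potential energy: W_ext = qΔV = q(V_B − V_A).
At A: distance to the source charge is 0.116 m; V_A = kq₁/r = -1.91×10⁵ V.
At B: distance to the source charge is 0.240 m; V_B = kq₁/r = -9.25×10⁴ V.
ΔV = V_B − V_A = 9.89×10⁴ V.
W_ext = qΔV = (-1.87×10⁻⁶ C)(9.89×10⁴ V) = -0.185 J.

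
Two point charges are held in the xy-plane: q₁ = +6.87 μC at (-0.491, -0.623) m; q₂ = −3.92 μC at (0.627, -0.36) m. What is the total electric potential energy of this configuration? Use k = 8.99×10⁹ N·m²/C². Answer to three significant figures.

-0.211 J

The work to assemble the configuration equals its total potential energy, U = Σ kqᵢqⱼ/rᵢⱼ over all pairs.
Pair separations: r₁₂ = 1.15 m.
U = (-0.211) = -0.211 J.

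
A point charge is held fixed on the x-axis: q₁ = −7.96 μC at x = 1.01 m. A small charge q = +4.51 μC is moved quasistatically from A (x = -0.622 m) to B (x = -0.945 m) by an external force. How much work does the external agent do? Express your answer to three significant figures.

0.0327 J

For quasistatic motion the external work equals the change in potential energy: W_ext = qΔV = q(V_B − V_A).
At A: distance to the source charge is 1.63 m; V_A = kq₁/r = -4.38×10⁴ V.
At B: distance to the source charge is 1.96 m; V_B = kq₁/r = -3.66×10⁴ V.
ΔV = V_B − V_A = 7240 V.
W_ext = qΔV = (4.51×10⁻⁶ C)(7240 V) = 0.0327 J.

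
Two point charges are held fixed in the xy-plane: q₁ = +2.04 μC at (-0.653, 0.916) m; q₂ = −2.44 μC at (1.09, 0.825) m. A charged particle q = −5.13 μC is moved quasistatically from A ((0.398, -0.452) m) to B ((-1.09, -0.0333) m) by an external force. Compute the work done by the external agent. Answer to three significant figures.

-0.0649 J

For quasistatic motion the external work equals the change in potential energy: W_ext = qΔV = q(V_B − V_A).
At A: distances to the source charges are 1.73 m, 1.45 m; V_A = Σ kqᵢ/rᵢ = -4470 V.
At B: distances to the source charges are 1.05 m, 2.34 m; V_B = Σ kqᵢ/rᵢ = 8190 V.
ΔV = V_B − V_A = 1.27×10⁴ V.
W_ext = qΔV = (-5.13×10⁻⁶ C)(1.27×10⁴ V) = -0.0649 J.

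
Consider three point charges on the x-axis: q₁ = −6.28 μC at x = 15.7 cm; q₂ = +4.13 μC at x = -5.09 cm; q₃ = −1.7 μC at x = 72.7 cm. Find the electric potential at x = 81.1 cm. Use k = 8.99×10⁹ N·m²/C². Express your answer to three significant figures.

-2.25×10⁵ V

Electric potential is a scalar, so the contributions from each charge add algebraically: V = Σ kqᵢ/rᵢ.
Distances from the field point to each charge: r₁ = 0.654 m, r₂ = 0.862 m, r₃ = 0.0840 m.
V = k[(-6.28×10⁻⁶)/(0.654) + (4.13×10⁻⁶)/(0.862) + (-1.70×10⁻⁶)/(0.0840)] = -2.25×10⁵ V.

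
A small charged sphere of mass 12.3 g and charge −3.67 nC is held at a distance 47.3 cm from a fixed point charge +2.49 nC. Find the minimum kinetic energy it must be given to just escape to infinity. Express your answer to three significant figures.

To just escape, total mechanical energy must reach zero at infinity: ½mv²_min + U = 0, so ½mv²_min = −U = |kQq|/r.
|U| = |kQq|/r = (8.99×10⁹ N·m²/C²)(2.49×10⁻⁹)(3.67×10⁻⁹)/(0.473) = 1.74×10⁻⁷ J.

1.74×10⁻⁷ J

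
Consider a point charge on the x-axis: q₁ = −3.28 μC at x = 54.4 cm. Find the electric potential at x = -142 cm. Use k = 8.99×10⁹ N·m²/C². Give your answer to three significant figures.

The total potential is the scalar sum of each charge's contribution, V = Σ kqᵢ/rᵢ.
V = k[(-3.28×10⁻⁶)/(1.96)] = -1.50×10⁴ V.

-1.50×10⁴ V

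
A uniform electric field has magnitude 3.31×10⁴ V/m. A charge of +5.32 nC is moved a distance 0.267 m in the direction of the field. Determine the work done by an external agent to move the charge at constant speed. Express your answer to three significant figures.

-4.70×10⁻⁵ J

The potential change for a displacement 0.267 m in the direction of the field is ΔV = −Ed = -8840 V.
W_ext = qΔV = -4.70×10⁻⁵ J.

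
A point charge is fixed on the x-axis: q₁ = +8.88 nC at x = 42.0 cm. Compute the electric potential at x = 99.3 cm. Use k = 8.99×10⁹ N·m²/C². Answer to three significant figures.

139 V

Electric potential is a scalar, so the contributions from each charge add algebraically: V = Σ kqᵢ/rᵢ.
V = k[(8.88×10⁻⁹)/(0.573)] = 139 V.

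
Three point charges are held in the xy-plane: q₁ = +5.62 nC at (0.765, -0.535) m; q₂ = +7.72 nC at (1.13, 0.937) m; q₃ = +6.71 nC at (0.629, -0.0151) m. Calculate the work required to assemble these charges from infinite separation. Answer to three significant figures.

The assembly work is the sum of pairwise potential energies, U = Σ_{i<j} kqᵢqⱼ/rᵢⱼ.
Pair separations: r₁₂ = 1.52 m, r₁₃ = 0.537 m, r₂₃ = 1.08 m.
U = (2.57×10⁻⁷) + (6.31×10⁻⁷) + (4.33×10⁻⁷) = 1.32×10⁻⁶ J.

1.32×10⁻⁶ J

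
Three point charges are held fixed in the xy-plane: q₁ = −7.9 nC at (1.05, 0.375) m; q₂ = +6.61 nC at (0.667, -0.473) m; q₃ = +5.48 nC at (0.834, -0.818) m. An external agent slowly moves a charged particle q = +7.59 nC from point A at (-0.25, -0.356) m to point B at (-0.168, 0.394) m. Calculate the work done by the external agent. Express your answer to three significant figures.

-2.74×10⁻⁷ J

For quasistatic motion the external work equals the change in potential energy: W_ext = qΔV = q(V_B − V_A).
At A: distances to the source charges are 1.49 m, 0.924 m, 1.18 m; V_A = Σ kqᵢ/rᵢ = 58.5 V.
At B: distances to the source charges are 1.22 m, 1.20 m, 1.57 m; V_B = Σ kqᵢ/rᵢ = 22.4 V.
ΔV = V_B − V_A = -36.1 V.
W_ext = qΔV = (7.59×10⁻⁹ C)(-36.1 V) = -2.74×10⁻⁷ J.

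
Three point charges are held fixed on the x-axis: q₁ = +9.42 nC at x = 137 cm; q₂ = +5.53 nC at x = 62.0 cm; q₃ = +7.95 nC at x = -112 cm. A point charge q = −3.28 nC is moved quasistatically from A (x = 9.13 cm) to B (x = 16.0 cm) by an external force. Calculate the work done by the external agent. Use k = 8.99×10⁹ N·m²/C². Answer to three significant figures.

For quasistatic motion the external work equals the change in potential energy: W_ext = qΔV = q(V_B − V_A).
At A: distances to the source charges are 1.28 m, 0.529 m, 1.21 m; V_A = Σ kqᵢ/rᵢ = 219 V.
At B: distances to the source charges are 1.21 m, 0.460 m, 1.28 m; V_B = Σ kqᵢ/rᵢ = 234 V.
ΔV = V_B − V_A = 14.6 V.
W_ext = qΔV = (-3.28×10⁻⁹ C)(14.6 V) = -4.80×10⁻⁸ J.

-4.80×10⁻⁸ J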